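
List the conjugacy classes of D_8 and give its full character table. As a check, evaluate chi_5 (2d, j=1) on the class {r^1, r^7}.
Conjugacy classes: {e} of size 1, {r^4} of size 1, {r^1, r^7} of size 2, {r^2, r^6} of size 2, {r^3, r^5} of size 2, {s, sr^2, ...} of size 4, {sr, sr^3, ...} of size 4.
Character table:
  irrep \ class              {e} (size 1)  {r^4} (size 1)  {r^1, r^7} (size 2)  {r^2, r^6} (size 2)  {r^3, r^5} (size 2)  {s, sr^2, ...} (size 4)  {sr, sr^3, ...} (size 4)
  chi_1 (triv)               1             1               1                    1                    1                    1                        1                       
  chi_2 (sign: r->1, s->-1)  1             1               1                    1                    1                    -1                       -1                      
  chi_3 (r->-1, s->1)        1             1               -1                   1                    -1                   1                        -1                      
  chi_4 (r->-1, s->-1)       1             1               -1                   1                    -1                   -1                       1                       
  chi_5 (2d, j=1)            2             -2              sqrt(2)              0                    -sqrt(2)             0                        0                       
  chi_6 (2d, j=2)            2             2               0                    -2                   0                    0                        0                       
  chi_7 (2d, j=3)            2             -2              -sqrt(2)             0                    sqrt(2)              0                        0                       

Spot check: chi_5 (2d, j=1) on {r^1, r^7} = sqrt(2).

Derivation: D_8 has order 2*8 = 16 with 7 conjugacy classes, hence 7 irreducibles. Sum of squared dims 1 + 1 + 1 + 1 + 4 + 4 + 4 = 16 = |G|. Linear characters come from the abelianisation; the 2-dimensional irreps have character r^k -> 2*cos(2*pi*j*k/8), reflections -> 0.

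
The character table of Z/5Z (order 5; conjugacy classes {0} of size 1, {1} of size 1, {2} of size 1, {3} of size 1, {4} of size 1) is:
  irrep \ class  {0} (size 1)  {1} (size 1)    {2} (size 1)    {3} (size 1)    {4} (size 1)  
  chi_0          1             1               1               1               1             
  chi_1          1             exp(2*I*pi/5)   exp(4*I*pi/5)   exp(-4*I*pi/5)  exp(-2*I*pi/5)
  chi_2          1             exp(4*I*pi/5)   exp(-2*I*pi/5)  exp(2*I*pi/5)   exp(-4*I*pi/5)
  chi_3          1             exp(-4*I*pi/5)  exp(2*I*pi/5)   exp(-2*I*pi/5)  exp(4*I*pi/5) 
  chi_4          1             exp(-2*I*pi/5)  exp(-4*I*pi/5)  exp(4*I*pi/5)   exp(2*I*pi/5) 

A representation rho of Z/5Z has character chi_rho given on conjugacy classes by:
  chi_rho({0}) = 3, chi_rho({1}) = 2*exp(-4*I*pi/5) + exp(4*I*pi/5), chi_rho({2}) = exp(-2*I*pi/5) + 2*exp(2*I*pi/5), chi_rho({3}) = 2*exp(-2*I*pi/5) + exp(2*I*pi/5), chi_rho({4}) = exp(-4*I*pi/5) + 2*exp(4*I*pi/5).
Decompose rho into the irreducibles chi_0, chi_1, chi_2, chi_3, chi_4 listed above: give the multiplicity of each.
Multiplicities: chi_0: 0, chi_1: 0, chi_2: 1, chi_3: 2, chi_4: 0.

Derivation: Use <chi_rho, chi> = (1/|G|) sum_C |C| * chi_rho(C) * conj(chi(C)) with |G| = 5 for each irreducible chi in the table:
  <chi_rho, chi_0> = (1/5)[1*(3)*conj(1) + 1*(2*exp(-4*I*pi/5) + exp(4*I*pi/5))*conj(1) + 1*(exp(-2*I*pi/5) + 2*exp(2*I*pi/5))*conj(1) + 1*(2*exp(-2*I*pi/5) + exp(2*I*pi/5))*conj(1) + 1*(exp(-4*I*pi/5) + 2*exp(4*I*pi/5))*conj(1)]
      = (1/5)[(3) + (2*exp(-4*I*pi/5) + exp(4*I*pi/5)) + (exp(-2*I*pi/5) + 2*exp(2*I*pi/5)) + (2*exp(-2*I*pi/5) + exp(2*I*pi/5)) + (exp(-4*I*pi/5) + 2*exp(4*I*pi/5))] = 0/5 = 0
  <chi_rho, chi_1> = (1/5)[1*(3)*conj(1) + 1*(2*exp(-4*I*pi/5) + exp(4*I*pi/5))*conj(exp(2*I*pi/5)) + 1*(exp(-2*I*pi/5) + 2*exp(2*I*pi/5))*conj(exp(4*I*pi/5)) + 1*(2*exp(-2*I*pi/5) + exp(2*I*pi/5))*conj(exp(-4*I*pi/5)) + 1*(exp(-4*I*pi/5) + 2*exp(4*I*pi/5))*conj(exp(-2*I*pi/5))]
      = (1/5)[(3) + (exp(2*I*pi/5) + 2*exp(4*I*pi/5)) + (2*exp(-2*I*pi/5) + exp(4*I*pi/5)) + (exp(-4*I*pi/5) + 2*exp(2*I*pi/5)) + (2*exp(-4*I*pi/5) + exp(-2*I*pi/5))] = 0/5 = 0
  <chi_rho, chi_2> = (1/5)[1*(3)*conj(1) + 1*(2*exp(-4*I*pi/5) + exp(4*I*pi/5))*conj(exp(4*I*pi/5)) + 1*(exp(-2*I*pi/5) + 2*exp(2*I*pi/5))*conj(exp(-2*I*pi/5)) + 1*(2*exp(-2*I*pi/5) + exp(2*I*pi/5))*conj(exp(2*I*pi/5)) + 1*(exp(-4*I*pi/5) + 2*exp(4*I*pi/5))*conj(exp(-4*I*pi/5))]
      = (1/5)[(3) + (1 + 2*exp(2*I*pi/5)) + (1 + 2*exp(4*I*pi/5)) + (1 + 2*exp(-4*I*pi/5)) + (1 + 2*exp(-2*I*pi/5))] = 5/5 = 1
  <chi_rho, chi_3> = (1/5)[1*(3)*conj(1) + 1*(2*exp(-4*I*pi/5) + exp(4*I*pi/5))*conj(exp(-4*I*pi/5)) + 1*(exp(-2*I*pi/5) + 2*exp(2*I*pi/5))*conj(exp(2*I*pi/5)) + 1*(2*exp(-2*I*pi/5) + exp(2*I*pi/5))*conj(exp(-2*I*pi/5)) + 1*(exp(-4*I*pi/5) + 2*exp(4*I*pi/5))*conj(exp(4*I*pi/5))]
      = (1/5)[(3) + (2 + exp(-2*I*pi/5)) + (2 + exp(-4*I*pi/5)) + (2 + exp(4*I*pi/5)) + (2 + exp(2*I*pi/5))] = 10/5 = 2
  <chi_rho, chi_4> = (1/5)[1*(3)*conj(1) + 1*(2*exp(-4*I*pi/5) + exp(4*I*pi/5))*conj(exp(-2*I*pi/5)) + 1*(exp(-2*I*pi/5) + 2*exp(2*I*pi/5))*conj(exp(-4*I*pi/5)) + 1*(2*exp(-2*I*pi/5) + exp(2*I*pi/5))*conj(exp(4*I*pi/5)) + 1*(exp(-4*I*pi/5) + 2*exp(4*I*pi/5))*conj(exp(2*I*pi/5))]
      = (1/5)[(3) + (2*exp(-2*I*pi/5) + exp(-4*I*pi/5)) + (2*exp(-4*I*pi/5) + exp(2*I*pi/5)) + (exp(-2*I*pi/5) + 2*exp(4*I*pi/5)) + (exp(4*I*pi/5) + 2*exp(2*I*pi/5))] = 0/5 = 0
(Exp terms are combined using exp(i*s)*conj(exp(i*t)) = exp(i*(s-t)), and sums of them are collapsed using the identity that for every m > 1 the m distinct m-th roots of unity sum to 0, e.g. 1 + exp(2*I*pi/3) + exp(-2*I*pi/3) = 0.)
Dimension check: dim(rho) = sum (mult * dim) = 0*1 + 0*1 + 1*1 + 2*1 + 0*1 = 3 = chi_rho(e) = 3.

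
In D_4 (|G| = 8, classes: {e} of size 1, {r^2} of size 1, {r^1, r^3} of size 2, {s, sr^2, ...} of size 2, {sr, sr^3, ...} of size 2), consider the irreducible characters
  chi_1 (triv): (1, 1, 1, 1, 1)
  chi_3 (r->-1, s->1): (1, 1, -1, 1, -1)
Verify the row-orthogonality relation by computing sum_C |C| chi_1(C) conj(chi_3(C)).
Sum = 0; so <chi_1, chi_3> = 0 (distinct irreducibles are orthogonal).

Reasoning: Compute term by term over conjugacy classes (|C| * chi_1(C) * conj(chi_3(C))):
  1*(1)*conj(1) + 1*(1)*conj(1) + 2*(1)*conj(-1) + 2*(1)*conj(1) + 2*(1)*conj(-1)
  = (1) + (1) + (-2) + (2) + (-2)
  = 0.
Dividing by |G| = 8 gives 0/8 = 0, matching the row-orthogonality relation <chi_1, chi_3> = [chi_1 = chi_3].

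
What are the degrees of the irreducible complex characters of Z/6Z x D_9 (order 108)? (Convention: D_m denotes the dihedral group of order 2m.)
Dimensions: 1, 1, 1, 1, 1, 1, 1, 1, 1, 1, 1, 1, 2, 2, 2, 2, 2, 2, 2, 2, 2, 2, 2, 2, 2, 2, 2, 2, 2, 2, 2, 2, 2, 2, 2, 2

Derivation: There are 36 irreducibles (= number of conjugacy classes). Their dimensions d_i satisfy sum d_i^2 = |G| = 108: 1 + 1 + 1 + 1 + 1 + 1 + 1 + 1 + 1 + 1 + 1 + 1 + 4 + 4 + 4 + 4 + 4 + 4 + 4 + 4 + 4 + 4 + 4 + 4 + 4 + 4 + 4 + 4 + 4 + 4 + 4 + 4 + 4 + 4 + 4 + 4 = 108. (For the product with Z/6Z: each of the 6 1-dim characters of Z/6Z tensors with each irrep of D_9, giving 6 copies of each D_9-dimension.)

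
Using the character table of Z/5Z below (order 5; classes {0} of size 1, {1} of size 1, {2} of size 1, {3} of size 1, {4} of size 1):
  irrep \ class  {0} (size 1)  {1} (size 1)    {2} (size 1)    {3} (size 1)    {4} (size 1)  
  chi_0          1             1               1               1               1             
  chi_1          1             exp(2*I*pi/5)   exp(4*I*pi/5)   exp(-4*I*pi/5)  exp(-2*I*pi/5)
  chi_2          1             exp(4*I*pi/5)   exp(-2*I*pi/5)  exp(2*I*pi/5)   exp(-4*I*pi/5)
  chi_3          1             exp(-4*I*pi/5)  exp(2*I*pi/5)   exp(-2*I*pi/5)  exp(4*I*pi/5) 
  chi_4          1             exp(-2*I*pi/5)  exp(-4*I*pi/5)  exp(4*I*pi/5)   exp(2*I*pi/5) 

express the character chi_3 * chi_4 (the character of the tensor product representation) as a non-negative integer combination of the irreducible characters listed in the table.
chi_3 tensor chi_4 = chi_2 (all other irreducibles have multiplicity 0).

Derivation: The character of a tensor product is the pointwise product (chi_3 * chi_4)(C) = chi_3(C) * chi_4(C):
  {0}: (1)*(1), {1}: (exp(-4*I*pi/5))*(exp(-2*I*pi/5)), {2}: (exp(2*I*pi/5))*(exp(-4*I*pi/5)), {3}: (exp(-2*I*pi/5))*(exp(4*I*pi/5)), {4}: (exp(4*I*pi/5))*(exp(2*I*pi/5))
so (chi_3 * chi_4) takes values
  {0} -> 1, {1} -> exp(4*I*pi/5), {2} -> exp(-2*I*pi/5), {3} -> exp(2*I*pi/5), {4} -> exp(-4*I*pi/5).
Now take the inner product of this character with each irreducible chi from the table, <chi_3*chi_4, chi> = (1/5) sum_C |C| (chi_3*chi_4)(C) conj(chi(C)):
  <chi_3*chi_4, chi_0> = (1/5)[1*(1)*conj(1) + 1*(exp(4*I*pi/5))*conj(1) + 1*(exp(-2*I*pi/5))*conj(1) + 1*(exp(2*I*pi/5))*conj(1) + 1*(exp(-4*I*pi/5))*conj(1)]
      = (1/5)[(1) + (exp(4*I*pi/5)) + (exp(-2*I*pi/5)) + (exp(2*I*pi/5)) + (exp(-4*I*pi/5))] = 0/5 = 0
  <chi_3*chi_4, chi_1> = (1/5)[1*(1)*conj(1) + 1*(exp(4*I*pi/5))*conj(exp(2*I*pi/5)) + 1*(exp(-2*I*pi/5))*conj(exp(4*I*pi/5)) + 1*(exp(2*I*pi/5))*conj(exp(-4*I*pi/5)) + 1*(exp(-4*I*pi/5))*conj(exp(-2*I*pi/5))]
      = (1/5)[(1) + (exp(2*I*pi/5)) + (exp(4*I*pi/5)) + (exp(-4*I*pi/5)) + (exp(-2*I*pi/5))] = 0/5 = 0
  <chi_3*chi_4, chi_2> = (1/5)[1*(1)*conj(1) + 1*(exp(4*I*pi/5))*conj(exp(4*I*pi/5)) + 1*(exp(-2*I*pi/5))*conj(exp(-2*I*pi/5)) + 1*(exp(2*I*pi/5))*conj(exp(2*I*pi/5)) + 1*(exp(-4*I*pi/5))*conj(exp(-4*I*pi/5))]
      = (1/5)[(1) + (1) + (1) + (1) + (1)] = 5/5 = 1
  <chi_3*chi_4, chi_3> = (1/5)[1*(1)*conj(1) + 1*(exp(4*I*pi/5))*conj(exp(-4*I*pi/5)) + 1*(exp(-2*I*pi/5))*conj(exp(2*I*pi/5)) + 1*(exp(2*I*pi/5))*conj(exp(-2*I*pi/5)) + 1*(exp(-4*I*pi/5))*conj(exp(4*I*pi/5))]
      = (1/5)[(1) + (exp(-2*I*pi/5)) + (exp(-4*I*pi/5)) + (exp(4*I*pi/5)) + (exp(2*I*pi/5))] = 0/5 = 0
  <chi_3*chi_4, chi_4> = (1/5)[1*(1)*conj(1) + 1*(exp(4*I*pi/5))*conj(exp(-2*I*pi/5)) + 1*(exp(-2*I*pi/5))*conj(exp(-4*I*pi/5)) + 1*(exp(2*I*pi/5))*conj(exp(4*I*pi/5)) + 1*(exp(-4*I*pi/5))*conj(exp(2*I*pi/5))]
      = (1/5)[(1) + (exp(-4*I*pi/5)) + (exp(2*I*pi/5)) + (exp(-2*I*pi/5)) + (exp(4*I*pi/5))] = 0/5 = 0
(Exp terms are combined using exp(i*s)*conj(exp(i*t)) = exp(i*(s-t)), and sums of them are collapsed using the identity that for every m > 1 the m distinct m-th roots of unity sum to 0, e.g. 1 + exp(2*I*pi/3) + exp(-2*I*pi/3) = 0.)
Hence the multiplicities are chi_2: 1. Dimension check: dim(chi_3)*dim(chi_4) = 1*1 = 1 and sum (mult * dim) = 1*1 = 1.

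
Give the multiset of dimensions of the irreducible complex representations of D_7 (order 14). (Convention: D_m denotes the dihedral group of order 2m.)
Dimensions: 1, 1, 2, 2, 2

Solution. There are 5 irreducibles (= number of conjugacy classes). Their dimensions d_i satisfy sum d_i^2 = |G| = 14: 1 + 1 + 4 + 4 + 4 = 14.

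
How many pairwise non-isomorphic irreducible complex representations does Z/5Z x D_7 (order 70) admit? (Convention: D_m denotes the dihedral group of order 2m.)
25

Derivation: The number of irreducible complex representations of a finite group equals its number of conjugacy classes. For a direct product, #classes(G x H) = #classes(G) * #classes(H). Z/5Z has 5 classes (abelian), D_7 has 5 classes, so 5 * 5 = 25, so Z/5Z x D_7 (order 70) has exactly 25 irreducible complex representations.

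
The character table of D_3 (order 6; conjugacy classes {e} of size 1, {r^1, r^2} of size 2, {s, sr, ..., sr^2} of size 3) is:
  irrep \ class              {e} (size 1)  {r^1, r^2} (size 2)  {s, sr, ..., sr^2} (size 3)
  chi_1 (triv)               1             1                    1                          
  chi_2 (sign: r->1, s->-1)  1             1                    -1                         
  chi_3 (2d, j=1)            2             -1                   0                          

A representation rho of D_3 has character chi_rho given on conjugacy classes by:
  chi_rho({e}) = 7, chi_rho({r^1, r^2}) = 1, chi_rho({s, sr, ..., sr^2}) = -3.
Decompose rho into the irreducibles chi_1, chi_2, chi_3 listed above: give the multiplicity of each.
Multiplicities: chi_1: 0, chi_2: 3, chi_3: 2.

Explanation: Use <chi_rho, chi> = (1/|G|) sum_C |C| * chi_rho(C) * conj(chi(C)) with |G| = 6 for each irreducible chi in the table:
  <chi_rho, chi_1> = (1/6)[1*(7)*conj(1) + 2*(1)*conj(1) + 3*(-3)*conj(1)]
      = (1/6)[(7) + (2) + (-9)] = 0/6 = 0
  <chi_rho, chi_2> = (1/6)[1*(7)*conj(1) + 2*(1)*conj(1) + 3*(-3)*conj(-1)]
      = (1/6)[(7) + (2) + (9)] = 18/6 = 3
  <chi_rho, chi_3> = (1/6)[1*(7)*conj(2) + 2*(1)*conj(-1) + 3*(-3)*conj(0)]
      = (1/6)[(14) + (-2) + (0)] = 12/6 = 2
Dimension check: dim(rho) = sum (mult * dim) = 0*1 + 3*1 + 2*2 = 7 = chi_rho(e) = 7.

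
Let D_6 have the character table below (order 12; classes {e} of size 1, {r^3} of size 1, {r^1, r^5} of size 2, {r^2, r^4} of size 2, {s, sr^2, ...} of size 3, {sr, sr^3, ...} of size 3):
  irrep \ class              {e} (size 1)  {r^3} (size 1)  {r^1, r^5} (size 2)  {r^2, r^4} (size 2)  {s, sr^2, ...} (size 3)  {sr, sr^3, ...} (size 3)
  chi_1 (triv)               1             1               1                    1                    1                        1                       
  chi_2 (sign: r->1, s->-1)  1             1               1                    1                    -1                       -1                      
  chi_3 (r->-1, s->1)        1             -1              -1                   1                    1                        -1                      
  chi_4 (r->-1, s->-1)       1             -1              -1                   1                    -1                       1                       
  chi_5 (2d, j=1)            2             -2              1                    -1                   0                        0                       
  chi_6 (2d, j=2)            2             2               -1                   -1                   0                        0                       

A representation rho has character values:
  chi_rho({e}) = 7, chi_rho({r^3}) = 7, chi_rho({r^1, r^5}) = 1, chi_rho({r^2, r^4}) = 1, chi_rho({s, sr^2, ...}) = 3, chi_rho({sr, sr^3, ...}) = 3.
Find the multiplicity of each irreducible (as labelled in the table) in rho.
Multiplicities: chi_1: 3, chi_2: 0, chi_3: 0, chi_4: 0, chi_5: 0, chi_6: 2.

Proof sketch: Use <chi_rho, chi> = (1/|G|) sum_C |C| * chi_rho(C) * conj(chi(C)) with |G| = 12 for each irreducible chi in the table:
  <chi_rho, chi_1> = (1/12)[1*(7)*conj(1) + 1*(7)*conj(1) + 2*(1)*conj(1) + 2*(1)*conj(1) + 3*(3)*conj(1) + 3*(3)*conj(1)]
      = (1/12)[(7) + (7) + (2) + (2) + (9) + (9)] = 36/12 = 3
  <chi_rho, chi_2> = (1/12)[1*(7)*conj(1) + 1*(7)*conj(1) + 2*(1)*conj(1) + 2*(1)*conj(1) + 3*(3)*conj(-1) + 3*(3)*conj(-1)]
      = (1/12)[(7) + (7) + (2) + (2) + (-9) + (-9)] = 0/12 = 0
  <chi_rho, chi_3> = (1/12)[1*(7)*conj(1) + 1*(7)*conj(-1) + 2*(1)*conj(-1) + 2*(1)*conj(1) + 3*(3)*conj(1) + 3*(3)*conj(-1)]
      = (1/12)[(7) + (-7) + (-2) + (2) + (9) + (-9)] = 0/12 = 0
  <chi_rho, chi_4> = (1/12)[1*(7)*conj(1) + 1*(7)*conj(-1) + 2*(1)*conj(-1) + 2*(1)*conj(1) + 3*(3)*conj(-1) + 3*(3)*conj(1)]
      = (1/12)[(7) + (-7) + (-2) + (2) + (-9) + (9)] = 0/12 = 0
  <chi_rho, chi_5> = (1/12)[1*(7)*conj(2) + 1*(7)*conj(-2) + 2*(1)*conj(1) + 2*(1)*conj(-1) + 3*(3)*conj(0) + 3*(3)*conj(0)]
      = (1/12)[(14) + (-14) + (2) + (-2) + (0) + (0)] = 0/12 = 0
  <chi_rho, chi_6> = (1/12)[1*(7)*conj(2) + 1*(7)*conj(2) + 2*(1)*conj(-1) + 2*(1)*conj(-1) + 3*(3)*conj(0) + 3*(3)*conj(0)]
      = (1/12)[(14) + (14) + (-2) + (-2) + (0) + (0)] = 24/12 = 2
Dimension check: dim(rho) = sum (mult * dim) = 3*1 + 0*1 + 0*1 + 0*1 + 0*2 + 2*2 = 7 = chi_rho(e) = 7.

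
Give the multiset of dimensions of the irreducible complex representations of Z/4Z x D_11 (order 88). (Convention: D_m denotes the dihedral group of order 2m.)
Dimensions: 1, 1, 1, 1, 1, 1, 1, 1, 2, 2, 2, 2, 2, 2, 2, 2, 2, 2, 2, 2, 2, 2, 2, 2, 2, 2, 2, 2

Justification: There are 28 irreducibles (= number of conjugacy classes). Their dimensions d_i satisfy sum d_i^2 = |G| = 88: 1 + 1 + 1 + 1 + 1 + 1 + 1 + 1 + 4 + 4 + 4 + 4 + 4 + 4 + 4 + 4 + 4 + 4 + 4 + 4 + 4 + 4 + 4 + 4 + 4 + 4 + 4 + 4 = 88. (For the product with Z/4Z: each of the 4 1-dim characters of Z/4Z tensors with each irrep of D_11, giving 4 copies of each D_11-dimension.)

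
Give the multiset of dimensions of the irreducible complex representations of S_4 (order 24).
Dimensions: 1, 1, 2, 3, 3

Solution. There are 5 irreducibles (= number of conjugacy classes). Their dimensions d_i satisfy sum d_i^2 = |G| = 24: 1 + 1 + 4 + 9 + 9 = 24.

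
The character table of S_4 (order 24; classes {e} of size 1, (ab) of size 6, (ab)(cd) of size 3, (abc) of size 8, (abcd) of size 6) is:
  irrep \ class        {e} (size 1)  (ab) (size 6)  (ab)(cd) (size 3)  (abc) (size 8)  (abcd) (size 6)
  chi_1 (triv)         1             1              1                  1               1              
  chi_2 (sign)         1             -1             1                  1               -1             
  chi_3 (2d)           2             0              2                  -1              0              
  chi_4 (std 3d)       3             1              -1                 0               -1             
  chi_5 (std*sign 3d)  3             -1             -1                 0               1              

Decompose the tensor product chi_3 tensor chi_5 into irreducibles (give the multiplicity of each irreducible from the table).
chi_3 tensor chi_5 = chi_4 + chi_5 (all other irreducibles have multiplicity 0).

The character of a tensor product is the pointwise product (chi_3 * chi_5)(C) = chi_3(C) * chi_5(C):
  {e}: (2)*(3), (ab): (0)*(-1), (ab)(cd): (2)*(-1), (abc): (-1)*(0), (abcd): (0)*(1)
so (chi_3 * chi_5) takes values
  {e} -> 6, (ab) -> 0, (ab)(cd) -> -2, (abc) -> 0, (abcd) -> 0.
Now take the inner product of this character with each irreducible chi from the table, <chi_3*chi_5, chi> = (1/24) sum_C |C| (chi_3*chi_5)(C) conj(chi(C)):
  <chi_3*chi_5, chi_1> = (1/24)[1*(6)*conj(1) + 6*(0)*conj(1) + 3*(-2)*conj(1) + 8*(0)*conj(1) + 6*(0)*conj(1)]
      = (1/24)[(6) + (0) + (-6) + (0) + (0)] = 0/24 = 0
  <chi_3*chi_5, chi_2> = (1/24)[1*(6)*conj(1) + 6*(0)*conj(-1) + 3*(-2)*conj(1) + 8*(0)*conj(1) + 6*(0)*conj(-1)]
      = (1/24)[(6) + (0) + (-6) + (0) + (0)] = 0/24 = 0
  <chi_3*chi_5, chi_3> = (1/24)[1*(6)*conj(2) + 6*(0)*conj(0) + 3*(-2)*conj(2) + 8*(0)*conj(-1) + 6*(0)*conj(0)]
      = (1/24)[(12) + (0) + (-12) + (0) + (0)] = 0/24 = 0
  <chi_3*chi_5, chi_4> = (1/24)[1*(6)*conj(3) + 6*(0)*conj(1) + 3*(-2)*conj(-1) + 8*(0)*conj(0) + 6*(0)*conj(-1)]
      = (1/24)[(18) + (0) + (6) + (0) + (0)] = 24/24 = 1
  <chi_3*chi_5, chi_5> = (1/24)[1*(6)*conj(3) + 6*(0)*conj(-1) + 3*(-2)*conj(-1) + 8*(0)*conj(0) + 6*(0)*conj(1)]
      = (1/24)[(18) + (0) + (6) + (0) + (0)] = 24/24 = 1
Hence the multiplicities are chi_4: 1, chi_5: 1. Dimension check: dim(chi_3)*dim(chi_5) = 2*3 = 6 and sum (mult * dim) = 1*3 + 1*3 = 6.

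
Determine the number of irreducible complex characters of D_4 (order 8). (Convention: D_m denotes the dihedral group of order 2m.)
5

Details: The number of irreducible complex representations of a finite group equals its number of conjugacy classes. D_4 has 5 conjugacy classes (n/2 + 3 for n even), so D_4 (order 8) has exactly 5 irreducible complex representations.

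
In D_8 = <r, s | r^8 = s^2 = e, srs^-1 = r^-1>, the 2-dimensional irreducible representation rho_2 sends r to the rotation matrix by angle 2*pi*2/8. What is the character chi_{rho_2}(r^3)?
chi_{rho_2}(r^3) = 2*cos(2*pi*2*3/8) = 0

Justification: rho_2(r^3) is rotation by angle 2*pi*2*3/8, whose trace is 2*cos(2*pi*2*3/8) = 0.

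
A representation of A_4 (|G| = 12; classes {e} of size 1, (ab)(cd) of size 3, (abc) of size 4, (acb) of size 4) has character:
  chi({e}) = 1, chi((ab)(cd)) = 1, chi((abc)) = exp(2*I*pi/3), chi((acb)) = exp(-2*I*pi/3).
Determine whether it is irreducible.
Irreducible: <chi, chi> = 1.

Explanation: <chi, chi> = (1/|G|) sum_C |C| * |chi(C)|^2 = (1/12)[1*|1|^2 + 3*|1|^2 + 4*|exp(2*I*pi/3)|^2 + 4*|exp(-2*I*pi/3)|^2]
  = (1/12)[(1) + (3) + (4) + (4)] = 12/12 = 1.
(Exp terms are combined using exp(i*s)*conj(exp(i*t)) = exp(i*(s-t)), and sums of them are collapsed using the identity that for every m > 1 the m distinct m-th roots of unity sum to 0, e.g. 1 + exp(2*I*pi/3) + exp(-2*I*pi/3) = 0.)
A character is irreducible iff <chi, chi> = 1, so this representation is irreducible.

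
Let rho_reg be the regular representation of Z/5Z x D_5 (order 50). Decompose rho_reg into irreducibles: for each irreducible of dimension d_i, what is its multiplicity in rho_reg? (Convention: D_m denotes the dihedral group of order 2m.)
Each irreducible V_i of dimension d_i appears with multiplicity d_i, i.e. rho_reg = (direct sum over all irreducibles V_i) d_i V_i. The irreducible dimensions for Z/5Z x D_5 are 1, 1, 1, 1, 1, 1, 1, 1, 1, 1, 2, 2, 2, 2, 2, 2, 2, 2, 2, 2: 10 irreducibles of dimension 1, each with multiplicity 1; 10 irreducibles of dimension 2, each with multiplicity 2. Total dimension 10*1*1 + 10*2*2 = 50 = |G|.

Explanation: General theorem: in the regular representation of a finite group G, each irreducible appears with multiplicity equal to its dimension. Check: dim(rho_reg) = sum d_i^2 = 1 + 1 + 1 + 1 + 1 + 1 + 1 + 1 + 1 + 1 + 4 + 4 + 4 + 4 + 4 + 4 + 4 + 4 + 4 + 4 = 50 = |G|.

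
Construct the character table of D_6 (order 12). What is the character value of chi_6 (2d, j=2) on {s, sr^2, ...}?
Conjugacy classes: {e} of size 1, {r^3} of size 1, {r^1, r^5} of size 2, {r^2, r^4} of size 2, {s, sr^2, ...} of size 3, {sr, sr^3, ...} of size 3.
Character table:
  irrep \ class              {e} (size 1)  {r^3} (size 1)  {r^1, r^5} (size 2)  {r^2, r^4} (size 2)  {s, sr^2, ...} (size 3)  {sr, sr^3, ...} (size 3)
  chi_1 (triv)               1             1               1                    1                    1                        1                       
  chi_2 (sign: r->1, s->-1)  1             1               1                    1                    -1                       -1                      
  chi_3 (r->-1, s->1)        1             -1              -1                   1                    1                        -1                      
  chi_4 (r->-1, s->-1)       1             -1              -1                   1                    -1                       1                       
  chi_5 (2d, j=1)            2             -2              1                    -1                   0                        0                       
  chi_6 (2d, j=2)            2             2               -1                   -1                   0                        0                       

Spot check: chi_6 (2d, j=2) on {s, sr^2, ...} = 0.

Solution. D_6 has order 2*6 = 12 with 6 conjugacy classes, hence 6 irreducibles. Sum of squared dims 1 + 1 + 1 + 1 + 4 + 4 = 12 = |G|. Linear characters come from the abelianisation; the 2-dimensional irreps have character r^k -> 2*cos(2*pi*j*k/6), reflections -> 0.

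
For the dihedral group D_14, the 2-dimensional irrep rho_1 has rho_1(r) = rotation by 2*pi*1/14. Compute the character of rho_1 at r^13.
chi_{rho_1}(r^13) = 2*cos(2*pi*1*13/14) = 2*cos(pi/7)

Why: rho_1(r^13) is rotation by angle 2*pi*1*13/14, whose trace is 2*cos(2*pi*1*13/14) = 2*cos(pi/7).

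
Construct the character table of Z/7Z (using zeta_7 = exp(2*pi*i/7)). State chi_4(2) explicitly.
Character table of Z/7Z (irreps indexed chi_0,...,chi_6 with chi_k(m) = zeta_7^(k*m), zeta_7 = exp(2*pi*i/7)):
  irrep \ class  {0} (size 1)  {1} (size 1)    {2} (size 1)    {3} (size 1)    {4} (size 1)    {5} (size 1)    {6} (size 1)  
  chi_0          1             1               1               1               1               1               1             
  chi_1          1             exp(2*I*pi/7)   exp(4*I*pi/7)   exp(6*I*pi/7)   exp(-6*I*pi/7)  exp(-4*I*pi/7)  exp(-2*I*pi/7)
  chi_2          1             exp(4*I*pi/7)   exp(-6*I*pi/7)  exp(-2*I*pi/7)  exp(2*I*pi/7)   exp(6*I*pi/7)   exp(-4*I*pi/7)
  chi_3          1             exp(6*I*pi/7)   exp(-2*I*pi/7)  exp(4*I*pi/7)   exp(-4*I*pi/7)  exp(2*I*pi/7)   exp(-6*I*pi/7)
  chi_4          1             exp(-6*I*pi/7)  exp(2*I*pi/7)   exp(-4*I*pi/7)  exp(4*I*pi/7)   exp(-2*I*pi/7)  exp(6*I*pi/7) 
  chi_5          1             exp(-4*I*pi/7)  exp(6*I*pi/7)   exp(2*I*pi/7)   exp(-2*I*pi/7)  exp(-6*I*pi/7)  exp(4*I*pi/7) 
  chi_6          1             exp(-2*I*pi/7)  exp(-4*I*pi/7)  exp(-6*I*pi/7)  exp(6*I*pi/7)   exp(4*I*pi/7)   exp(2*I*pi/7) 

Spot check: chi_4(2) = zeta_7^(4*2) = zeta_7^8 = exp(2*I*pi/7).

Derivation: Z/7Z is abelian, so all 7 irreducible complex representations are 1-dimensional. They are given by chi_k(m) = zeta_7^(k*m) for k = 0,...,6. Row orthogonality: sum_m chi_k(m) conj(chi_l(m)) = 7 * [k = l].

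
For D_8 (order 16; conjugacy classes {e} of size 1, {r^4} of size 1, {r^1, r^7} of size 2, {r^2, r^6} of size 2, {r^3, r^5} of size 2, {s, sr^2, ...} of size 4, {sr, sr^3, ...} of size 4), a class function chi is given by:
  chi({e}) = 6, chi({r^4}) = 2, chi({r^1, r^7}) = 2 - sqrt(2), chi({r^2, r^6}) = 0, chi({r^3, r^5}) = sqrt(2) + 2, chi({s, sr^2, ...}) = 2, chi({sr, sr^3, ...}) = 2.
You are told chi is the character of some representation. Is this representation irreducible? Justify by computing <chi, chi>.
Not irreducible (reducible): <chi, chi> = 6 > 1.

Proof sketch: <chi, chi> = (1/|G|) sum_C |C| * |chi(C)|^2 = (1/16)[1*|6|^2 + 1*|2|^2 + 2*|2 - sqrt(2)|^2 + 2*|0|^2 + 2*|sqrt(2) + 2|^2 + 4*|2|^2 + 4*|2|^2]
  = (1/16)[(36) + (4) + (12 - 8*sqrt(2)) + (0) + (8*sqrt(2) + 12) + (16) + (16)] = 96/16 = 6.
A character is irreducible iff <chi, chi> = 1, so this representation is reducible.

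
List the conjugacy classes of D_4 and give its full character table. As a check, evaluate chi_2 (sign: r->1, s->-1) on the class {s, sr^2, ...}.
Conjugacy classes: {e} of size 1, {r^2} of size 1, {r^1, r^3} of size 2, {s, sr^2, ...} of size 2, {sr, sr^3, ...} of size 2.
Character table:
  irrep \ class              {e} (size 1)  {r^2} (size 1)  {r^1, r^3} (size 2)  {s, sr^2, ...} (size 2)  {sr, sr^3, ...} (size 2)
  chi_1 (triv)               1             1               1                    1                        1                       
  chi_2 (sign: r->1, s->-1)  1             1               1                    -1                       -1                      
  chi_3 (r->-1, s->1)        1             1               -1                   1                        -1                      
  chi_4 (r->-1, s->-1)       1             1               -1                   -1                       1                       
  chi_5 (2d, j=1)            2             -2              0                    0                        0                       

Spot check: chi_2 (sign: r->1, s->-1) on {s, sr^2, ...} = -1.

Details: D_4 has order 2*4 = 8 with 5 conjugacy classes, hence 5 irreducibles. Sum of squared dims 1 + 1 + 1 + 1 + 4 = 8 = |G|. Linear characters come from the abelianisation; the 2-dimensional irreps have character r^k -> 2*cos(2*pi*j*k/4), reflections -> 0.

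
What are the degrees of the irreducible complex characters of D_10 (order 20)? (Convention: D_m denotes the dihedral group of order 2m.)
Dimensions: 1, 1, 1, 1, 2, 2, 2, 2

Reasoning: There are 8 irreducibles (= number of conjugacy classes). Their dimensions d_i satisfy sum d_i^2 = |G| = 20: 1 + 1 + 1 + 1 + 4 + 4 + 4 + 4 = 20.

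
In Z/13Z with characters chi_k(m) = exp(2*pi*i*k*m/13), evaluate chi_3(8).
chi_3(8) = zeta_13^24 = exp(-4*I*pi/13)

chi_3(8) = zeta_13^(3*8) = zeta_13^24. Since zeta_13^13 = 1, this equals zeta_13^11 = exp(2*pi*i*11/13) = exp(-4*I*pi/13).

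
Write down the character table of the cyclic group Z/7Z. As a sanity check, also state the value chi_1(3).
Character table of Z/7Z (irreps indexed chi_0,...,chi_6 with chi_k(m) = zeta_7^(k*m), zeta_7 = exp(2*pi*i/7)):
  irrep \ class  {0} (size 1)  {1} (size 1)    {2} (size 1)    {3} (size 1)    {4} (size 1)    {5} (size 1)    {6} (size 1)  
  chi_0          1             1               1               1               1               1               1             
  chi_1          1             exp(2*I*pi/7)   exp(4*I*pi/7)   exp(6*I*pi/7)   exp(-6*I*pi/7)  exp(-4*I*pi/7)  exp(-2*I*pi/7)
  chi_2          1             exp(4*I*pi/7)   exp(-6*I*pi/7)  exp(-2*I*pi/7)  exp(2*I*pi/7)   exp(6*I*pi/7)   exp(-4*I*pi/7)
  chi_3          1             exp(6*I*pi/7)   exp(-2*I*pi/7)  exp(4*I*pi/7)   exp(-4*I*pi/7)  exp(2*I*pi/7)   exp(-6*I*pi/7)
  chi_4          1             exp(-6*I*pi/7)  exp(2*I*pi/7)   exp(-4*I*pi/7)  exp(4*I*pi/7)   exp(-2*I*pi/7)  exp(6*I*pi/7) 
  chi_5          1             exp(-4*I*pi/7)  exp(6*I*pi/7)   exp(2*I*pi/7)   exp(-2*I*pi/7)  exp(-6*I*pi/7)  exp(4*I*pi/7) 
  chi_6          1             exp(-2*I*pi/7)  exp(-4*I*pi/7)  exp(-6*I*pi/7)  exp(6*I*pi/7)   exp(4*I*pi/7)   exp(2*I*pi/7) 

Spot check: chi_1(3) = zeta_7^(1*3) = zeta_7^3 = exp(6*I*pi/7).

Derivation: Z/7Z is abelian, so all 7 irreducible complex representations are 1-dimensional. They are given by chi_k(m) = zeta_7^(k*m) for k = 0,...,6. Row orthogonality: sum_m chi_k(m) conj(chi_l(m)) = 7 * [k = l].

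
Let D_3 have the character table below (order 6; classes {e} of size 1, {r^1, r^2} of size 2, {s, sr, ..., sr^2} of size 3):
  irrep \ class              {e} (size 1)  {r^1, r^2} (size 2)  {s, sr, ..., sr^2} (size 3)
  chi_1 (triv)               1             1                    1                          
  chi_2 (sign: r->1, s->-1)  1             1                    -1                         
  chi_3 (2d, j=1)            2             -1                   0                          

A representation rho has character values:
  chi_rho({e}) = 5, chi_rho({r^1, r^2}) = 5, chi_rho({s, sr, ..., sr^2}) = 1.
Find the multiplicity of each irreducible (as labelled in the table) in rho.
Multiplicities: chi_1: 3, chi_2: 2, chi_3: 0.

Why: Use <chi_rho, chi> = (1/|G|) sum_C |C| * chi_rho(C) * conj(chi(C)) with |G| = 6 for each irreducible chi in the table:
  <chi_rho, chi_1> = (1/6)[1*(5)*conj(1) + 2*(5)*conj(1) + 3*(1)*conj(1)]
      = (1/6)[(5) + (10) + (3)] = 18/6 = 3
  <chi_rho, chi_2> = (1/6)[1*(5)*conj(1) + 2*(5)*conj(1) + 3*(1)*conj(-1)]
      = (1/6)[(5) + (10) + (-3)] = 12/6 = 2
  <chi_rho, chi_3> = (1/6)[1*(5)*conj(2) + 2*(5)*conj(-1) + 3*(1)*conj(0)]
      = (1/6)[(10) + (-10) + (0)] = 0/6 = 0
Dimension check: dim(rho) = sum (mult * dim) = 3*1 + 2*1 + 0*2 = 5 = chi_rho(e) = 5.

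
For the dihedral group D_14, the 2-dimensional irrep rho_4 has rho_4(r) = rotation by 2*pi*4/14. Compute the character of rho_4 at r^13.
chi_{rho_4}(r^13) = 2*cos(2*pi*4*13/14) = -2*cos(3*pi/7)

Details: rho_4(r^13) is rotation by angle 2*pi*4*13/14, whose trace is 2*cos(2*pi*4*13/14) = -2*cos(3*pi/7).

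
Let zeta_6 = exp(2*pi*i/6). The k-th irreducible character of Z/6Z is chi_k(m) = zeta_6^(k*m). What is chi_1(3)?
chi_1(3) = zeta_6^3 = -1

Solution. chi_1(3) = zeta_6^(1*3) = zeta_6^3. Since zeta_6^6 = 1, this equals zeta_6^3 = exp(2*pi*i*3/6) = -1.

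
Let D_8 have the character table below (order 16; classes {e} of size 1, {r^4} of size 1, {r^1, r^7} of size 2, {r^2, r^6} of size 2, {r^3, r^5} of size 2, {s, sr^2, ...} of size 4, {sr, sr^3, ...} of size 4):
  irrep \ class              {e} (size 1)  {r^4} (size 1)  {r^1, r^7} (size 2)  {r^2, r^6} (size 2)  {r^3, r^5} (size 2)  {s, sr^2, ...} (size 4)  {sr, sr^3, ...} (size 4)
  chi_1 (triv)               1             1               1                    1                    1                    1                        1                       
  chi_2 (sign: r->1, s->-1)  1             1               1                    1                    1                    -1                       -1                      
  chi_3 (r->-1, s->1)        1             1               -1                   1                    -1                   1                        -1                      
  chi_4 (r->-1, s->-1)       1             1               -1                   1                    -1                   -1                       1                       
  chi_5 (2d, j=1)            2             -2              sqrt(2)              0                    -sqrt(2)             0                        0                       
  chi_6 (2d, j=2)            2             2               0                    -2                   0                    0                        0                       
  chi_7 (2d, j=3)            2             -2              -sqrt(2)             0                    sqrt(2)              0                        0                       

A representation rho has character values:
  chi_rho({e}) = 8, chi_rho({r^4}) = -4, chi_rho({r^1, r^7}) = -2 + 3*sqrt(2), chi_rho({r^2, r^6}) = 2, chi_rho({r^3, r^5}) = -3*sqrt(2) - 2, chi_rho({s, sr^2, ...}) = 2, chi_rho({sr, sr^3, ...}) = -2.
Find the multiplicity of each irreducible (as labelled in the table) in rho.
Multiplicities: chi_1: 0, chi_2: 0, chi_3: 2, chi_4: 0, chi_5: 3, chi_6: 0, chi_7: 0.

Reasoning: Use <chi_rho, chi> = (1/|G|) sum_C |C| * chi_rho(C) * conj(chi(C)) with |G| = 16 for each irreducible chi in the table:
  <chi_rho, chi_1> = (1/16)[1*(8)*conj(1) + 1*(-4)*conj(1) + 2*(-2 + 3*sqrt(2))*conj(1) + 2*(2)*conj(1) + 2*(-3*sqrt(2) - 2)*conj(1) + 4*(2)*conj(1) + 4*(-2)*conj(1)]
      = (1/16)[(8) + (-4) + (-4 + 6*sqrt(2)) + (4) + (-6*sqrt(2) - 4) + (8) + (-8)] = 0/16 = 0
  <chi_rho, chi_2> = (1/16)[1*(8)*conj(1) + 1*(-4)*conj(1) + 2*(-2 + 3*sqrt(2))*conj(1) + 2*(2)*conj(1) + 2*(-3*sqrt(2) - 2)*conj(1) + 4*(2)*conj(-1) + 4*(-2)*conj(-1)]
      = (1/16)[(8) + (-4) + (-4 + 6*sqrt(2)) + (4) + (-6*sqrt(2) - 4) + (-8) + (8)] = 0/16 = 0
  <chi_rho, chi_3> = (1/16)[1*(8)*conj(1) + 1*(-4)*conj(1) + 2*(-2 + 3*sqrt(2))*conj(-1) + 2*(2)*conj(1) + 2*(-3*sqrt(2) - 2)*conj(-1) + 4*(2)*conj(1) + 4*(-2)*conj(-1)]
      = (1/16)[(8) + (-4) + (4 - 6*sqrt(2)) + (4) + (4 + 6*sqrt(2)) + (8) + (8)] = 32/16 = 2
  <chi_rho, chi_4> = (1/16)[1*(8)*conj(1) + 1*(-4)*conj(1) + 2*(-2 + 3*sqrt(2))*conj(-1) + 2*(2)*conj(1) + 2*(-3*sqrt(2) - 2)*conj(-1) + 4*(2)*conj(-1) + 4*(-2)*conj(1)]
      = (1/16)[(8) + (-4) + (4 - 6*sqrt(2)) + (4) + (4 + 6*sqrt(2)) + (-8) + (-8)] = 0/16 = 0
  <chi_rho, chi_5> = (1/16)[1*(8)*conj(2) + 1*(-4)*conj(-2) + 2*(-2 + 3*sqrt(2))*conj(sqrt(2)) + 2*(2)*conj(0) + 2*(-3*sqrt(2) - 2)*conj(-sqrt(2)) + 4*(2)*conj(0) + 4*(-2)*conj(0)]
      = (1/16)[(16) + (8) + (12 - 4*sqrt(2)) + (0) + (4*sqrt(2) + 12) + (0) + (0)] = 48/16 = 3
  <chi_rho, chi_6> = (1/16)[1*(8)*conj(2) + 1*(-4)*conj(2) + 2*(-2 + 3*sqrt(2))*conj(0) + 2*(2)*conj(-2) + 2*(-3*sqrt(2) - 2)*conj(0) + 4*(2)*conj(0) + 4*(-2)*conj(0)]
      = (1/16)[(16) + (-8) + (0) + (-8) + (0) + (0) + (0)] = 0/16 = 0
  <chi_rho, chi_7> = (1/16)[1*(8)*conj(2) + 1*(-4)*conj(-2) + 2*(-2 + 3*sqrt(2))*conj(-sqrt(2)) + 2*(2)*conj(0) + 2*(-3*sqrt(2) - 2)*conj(sqrt(2)) + 4*(2)*conj(0) + 4*(-2)*conj(0)]
      = (1/16)[(16) + (8) + (-12 + 4*sqrt(2)) + (0) + (-12 - 4*sqrt(2)) + (0) + (0)] = 0/16 = 0
Dimension check: dim(rho) = sum (mult * dim) = 0*1 + 0*1 + 2*1 + 0*1 + 3*2 + 0*2 + 0*2 = 8 = chi_rho(e) = 8.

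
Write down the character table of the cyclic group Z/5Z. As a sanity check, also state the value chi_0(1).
Character table of Z/5Z (irreps indexed chi_0,...,chi_4 with chi_k(m) = zeta_5^(k*m), zeta_5 = exp(2*pi*i/5)):
  irrep \ class  {0} (size 1)  {1} (size 1)    {2} (size 1)    {3} (size 1)    {4} (size 1)  
  chi_0          1             1               1               1               1             
  chi_1          1             exp(2*I*pi/5)   exp(4*I*pi/5)   exp(-4*I*pi/5)  exp(-2*I*pi/5)
  chi_2          1             exp(4*I*pi/5)   exp(-2*I*pi/5)  exp(2*I*pi/5)   exp(-4*I*pi/5)
  chi_3          1             exp(-4*I*pi/5)  exp(2*I*pi/5)   exp(-2*I*pi/5)  exp(4*I*pi/5) 
  chi_4          1             exp(-2*I*pi/5)  exp(-4*I*pi/5)  exp(4*I*pi/5)   exp(2*I*pi/5) 

Spot check: chi_0(1) = zeta_5^(0*1) = zeta_5^0 = 1.

Solution. Z/5Z is abelian, so all 5 irreducible complex representations are 1-dimensional. They are given by chi_k(m) = zeta_5^(k*m) for k = 0,...,4. Row orthogonality: sum_m chi_k(m) conj(chi_l(m)) = 5 * [k = l].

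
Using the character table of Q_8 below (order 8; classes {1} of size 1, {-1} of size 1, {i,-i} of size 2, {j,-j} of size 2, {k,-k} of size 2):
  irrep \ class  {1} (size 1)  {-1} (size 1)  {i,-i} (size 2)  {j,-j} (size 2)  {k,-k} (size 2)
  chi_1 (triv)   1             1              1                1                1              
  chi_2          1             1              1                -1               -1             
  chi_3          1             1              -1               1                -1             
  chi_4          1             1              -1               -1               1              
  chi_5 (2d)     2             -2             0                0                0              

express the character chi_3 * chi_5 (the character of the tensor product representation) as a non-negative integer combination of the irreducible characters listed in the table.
chi_3 tensor chi_5 = chi_5 (all other irreducibles have multiplicity 0).

Details: The character of a tensor product is the pointwise product (chi_3 * chi_5)(C) = chi_3(C) * chi_5(C):
  {1}: (1)*(2), {-1}: (1)*(-2), {i,-i}: (-1)*(0), {j,-j}: (1)*(0), {k,-k}: (-1)*(0)
so (chi_3 * chi_5) takes values
  {1} -> 2, {-1} -> -2, {i,-i} -> 0, {j,-j} -> 0, {k,-k} -> 0.
Now take the inner product of this character with each irreducible chi from the table, <chi_3*chi_5, chi> = (1/8) sum_C |C| (chi_3*chi_5)(C) conj(chi(C)):
  <chi_3*chi_5, chi_1> = (1/8)[1*(2)*conj(1) + 1*(-2)*conj(1) + 2*(0)*conj(1) + 2*(0)*conj(1) + 2*(0)*conj(1)]
      = (1/8)[(2) + (-2) + (0) + (0) + (0)] = 0/8 = 0
  <chi_3*chi_5, chi_2> = (1/8)[1*(2)*conj(1) + 1*(-2)*conj(1) + 2*(0)*conj(1) + 2*(0)*conj(-1) + 2*(0)*conj(-1)]
      = (1/8)[(2) + (-2) + (0) + (0) + (0)] = 0/8 = 0
  <chi_3*chi_5, chi_3> = (1/8)[1*(2)*conj(1) + 1*(-2)*conj(1) + 2*(0)*conj(-1) + 2*(0)*conj(1) + 2*(0)*conj(-1)]
      = (1/8)[(2) + (-2) + (0) + (0) + (0)] = 0/8 = 0
  <chi_3*chi_5, chi_4> = (1/8)[1*(2)*conj(1) + 1*(-2)*conj(1) + 2*(0)*conj(-1) + 2*(0)*conj(-1) + 2*(0)*conj(1)]
      = (1/8)[(2) + (-2) + (0) + (0) + (0)] = 0/8 = 0
  <chi_3*chi_5, chi_5> = (1/8)[1*(2)*conj(2) + 1*(-2)*conj(-2) + 2*(0)*conj(0) + 2*(0)*conj(0) + 2*(0)*conj(0)]
      = (1/8)[(4) + (4) + (0) + (0) + (0)] = 8/8 = 1
Hence the multiplicities are chi_5: 1. Dimension check: dim(chi_3)*dim(chi_5) = 1*2 = 2 and sum (mult * dim) = 1*2 = 2.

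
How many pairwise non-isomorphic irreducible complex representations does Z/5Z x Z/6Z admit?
30

Proof sketch: The number of irreducible complex representations of a finite group equals its number of conjugacy classes. Z/5Z x Z/6Z is abelian of order 30, so every element is its own conjugacy class: 30 classes, so Z/5Z x Z/6Z (order 30) has exactly 30 irreducible complex representations.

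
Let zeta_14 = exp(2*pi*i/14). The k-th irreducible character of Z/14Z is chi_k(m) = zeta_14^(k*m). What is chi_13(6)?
chi_13(6) = zeta_14^78 = exp(-6*I*pi/7)

Reasoning: chi_13(6) = zeta_14^(13*6) = zeta_14^78. Since zeta_14^14 = 1, this equals zeta_14^8 = exp(2*pi*i*8/14) = exp(-6*I*pi/7).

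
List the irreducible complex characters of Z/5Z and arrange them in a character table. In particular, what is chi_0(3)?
Character table of Z/5Z (irreps indexed chi_0,...,chi_4 with chi_k(m) = zeta_5^(k*m), zeta_5 = exp(2*pi*i/5)):
  irrep \ class  {0} (size 1)  {1} (size 1)    {2} (size 1)    {3} (size 1)    {4} (size 1)  
  chi_0          1             1               1               1               1             
  chi_1          1             exp(2*I*pi/5)   exp(4*I*pi/5)   exp(-4*I*pi/5)  exp(-2*I*pi/5)
  chi_2          1             exp(4*I*pi/5)   exp(-2*I*pi/5)  exp(2*I*pi/5)   exp(-4*I*pi/5)
  chi_3          1             exp(-4*I*pi/5)  exp(2*I*pi/5)   exp(-2*I*pi/5)  exp(4*I*pi/5) 
  chi_4          1             exp(-2*I*pi/5)  exp(-4*I*pi/5)  exp(4*I*pi/5)   exp(2*I*pi/5) 

Spot check: chi_0(3) = zeta_5^(0*3) = zeta_5^0 = 1.

Argument: Z/5Z is abelian, so all 5 irreducible complex representations are 1-dimensional. They are given by chi_k(m) = zeta_5^(k*m) for k = 0,...,4. Row orthogonality: sum_m chi_k(m) conj(chi_l(m)) = 5 * [k = l].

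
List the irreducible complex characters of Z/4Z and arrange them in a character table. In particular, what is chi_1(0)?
Character table of Z/4Z (irreps indexed chi_0,...,chi_3 with chi_k(m) = zeta_4^(k*m), zeta_4 = exp(2*pi*i/4)):
  irrep \ class  {0} (size 1)  {1} (size 1)  {2} (size 1)  {3} (size 1)
  chi_0          1             1             1             1           
  chi_1          1             I             -1            -I          
  chi_2          1             -1            1             -1          
  chi_3          1             -I            -1            I           

Spot check: chi_1(0) = zeta_4^(1*0) = zeta_4^0 = 1.

Justification: Z/4Z is abelian, so all 4 irreducible complex representations are 1-dimensional. They are given by chi_k(m) = zeta_4^(k*m) for k = 0,...,3. Row orthogonality: sum_m chi_k(m) conj(chi_l(m)) = 4 * [k = l].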